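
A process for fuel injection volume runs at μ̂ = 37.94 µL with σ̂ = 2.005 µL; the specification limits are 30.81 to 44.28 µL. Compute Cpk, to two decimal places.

Cpu = (USL − μ̂) / (3σ̂) = (44.28 − 37.94) / (3 × 2.005) = 1.0540; Cpl = (μ̂ − LSL) / (3σ̂) = (37.94 − 30.81) / (3 × 2.005) = 1.1854; Cpk = min(Cpu, Cpl) = 1.0540

1.05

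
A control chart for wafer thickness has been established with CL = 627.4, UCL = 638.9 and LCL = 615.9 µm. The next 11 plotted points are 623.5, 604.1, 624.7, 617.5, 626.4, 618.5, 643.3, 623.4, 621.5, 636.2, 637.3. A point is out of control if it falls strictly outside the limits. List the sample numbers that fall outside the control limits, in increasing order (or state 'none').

2, 7

Compare each point to [615.9, 638.9]: sample 2 = 604.1 < LCL; sample 7 = 643.3 > UCL.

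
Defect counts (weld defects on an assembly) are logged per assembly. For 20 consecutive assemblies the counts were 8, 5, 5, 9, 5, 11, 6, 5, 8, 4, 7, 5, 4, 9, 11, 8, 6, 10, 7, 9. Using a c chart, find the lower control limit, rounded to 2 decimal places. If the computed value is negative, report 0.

c̄ = (8 + 5 + 5 + 9 + 5 + 11 + 6 + 5 + 8 + 4 + 7 + 5 + 4 + 9 + 11 + 8 + 6 + 10 + 7 + 9) / 20 = 142 / 20 = 7.1000
LCL = c̄ − 3√c̄ = 7.1000 − 3 × 2.6646 = -0.8937 → 0 (cannot be negative)

0.00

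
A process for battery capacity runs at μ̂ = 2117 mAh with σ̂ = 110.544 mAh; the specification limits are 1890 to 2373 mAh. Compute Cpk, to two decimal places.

Cpu = (USL − μ̂) / (3σ̂) = (2373 − 2117) / (3 × 110.544) = 0.7719; Cpl = (μ̂ − LSL) / (3σ̂) = (2117 − 1890) / (3 × 110.544) = 0.6845; Cpk = min(Cpu, Cpl) = 0.6845

0.68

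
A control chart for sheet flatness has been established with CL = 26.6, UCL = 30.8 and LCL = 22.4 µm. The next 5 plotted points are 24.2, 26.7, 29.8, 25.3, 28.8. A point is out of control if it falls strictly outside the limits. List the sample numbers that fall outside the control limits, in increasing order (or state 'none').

All 5 points lie within [22.4, 30.8].

none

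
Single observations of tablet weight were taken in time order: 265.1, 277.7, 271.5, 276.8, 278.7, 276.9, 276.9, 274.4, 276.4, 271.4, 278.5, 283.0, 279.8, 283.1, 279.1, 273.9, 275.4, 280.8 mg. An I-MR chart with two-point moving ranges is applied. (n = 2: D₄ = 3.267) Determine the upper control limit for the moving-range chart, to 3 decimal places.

Moving ranges: 12.6, 6.2, 5.3, 1.9, 1.8, 0.0, 2.5, 2.0, 5.0, 7.1, 4.5, 3.2, 3.3, 4.0, 5.2, 1.5, 5.4; M̄R̄ = 71.5000 / 17 = 4.2059
UCL_MR = D₄·M̄R̄ = 3.267 × 4.2059 = 13.7406

13.741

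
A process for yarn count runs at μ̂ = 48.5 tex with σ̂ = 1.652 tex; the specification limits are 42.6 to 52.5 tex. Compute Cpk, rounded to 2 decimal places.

Cpu = (USL − μ̂) / (3σ̂) = (52.5 − 48.5) / (3 × 1.652) = 0.8071; Cpl = (μ̂ − LSL) / (3σ̂) = (48.5 − 42.6) / (3 × 1.652) = 1.1905; Cpk = min(Cpu, Cpl) = 0.8071

0.81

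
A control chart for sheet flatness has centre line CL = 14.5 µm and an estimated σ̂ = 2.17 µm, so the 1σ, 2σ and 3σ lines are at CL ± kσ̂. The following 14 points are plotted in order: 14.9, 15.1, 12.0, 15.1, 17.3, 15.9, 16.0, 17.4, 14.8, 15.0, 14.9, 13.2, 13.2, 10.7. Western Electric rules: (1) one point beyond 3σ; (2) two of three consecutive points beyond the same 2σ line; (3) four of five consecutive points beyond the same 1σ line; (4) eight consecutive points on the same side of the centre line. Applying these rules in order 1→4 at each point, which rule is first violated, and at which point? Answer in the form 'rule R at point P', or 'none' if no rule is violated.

rule 4 at point 11

Zone of each point (C = within 1σ̂, B = 1σ̂–2σ̂, A = 2σ̂–3σ̂, * = beyond 3σ̂; sign = side of CL): 1:+C, 2:+C, 3:-B, 4:+C, 5:+B, 6:+C, 7:+C, 8:+B, 9:+C, 10:+C, 11:+C, 12:-C, 13:-C, 14:-B
Rule 4 (eight consecutive points on the same side of the centre line) is satisfied at point 11.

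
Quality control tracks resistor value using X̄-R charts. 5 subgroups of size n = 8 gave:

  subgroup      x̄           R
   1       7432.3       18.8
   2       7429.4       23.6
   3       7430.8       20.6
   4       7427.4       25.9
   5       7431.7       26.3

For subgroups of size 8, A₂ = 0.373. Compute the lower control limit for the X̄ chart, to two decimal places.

X̄̄ = (7432.3 + 7429.4 + 7430.8 + 7427.4 + 7431.7) / 5 = 37151.6000 / 5 = 7430.3200
R̄ = (18.8 + 23.6 + 20.6 + 25.9 + 26.3) / 5 = 115.2000 / 5 = 23.0400
LCL = X̄̄ − A₂·R̄ = 7430.3200 − 0.373 × 23.0400 = 7421.7261

7421.73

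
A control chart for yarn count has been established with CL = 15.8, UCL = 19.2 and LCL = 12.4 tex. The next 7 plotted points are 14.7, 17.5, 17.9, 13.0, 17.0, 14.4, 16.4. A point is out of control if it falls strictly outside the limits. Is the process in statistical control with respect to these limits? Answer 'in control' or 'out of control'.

All 7 points lie within [12.4, 19.2].

in control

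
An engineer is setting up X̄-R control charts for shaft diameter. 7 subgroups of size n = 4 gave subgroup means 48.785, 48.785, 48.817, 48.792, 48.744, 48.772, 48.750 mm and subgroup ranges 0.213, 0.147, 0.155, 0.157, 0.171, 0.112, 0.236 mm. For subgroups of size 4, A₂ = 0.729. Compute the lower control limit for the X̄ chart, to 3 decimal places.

48.654

X̄̄ = (48.785 + 48.785 + 48.817 + 48.792 + 48.744 + 48.772 + 48.750) / 7 = 341.4450 / 7 = 48.7779
R̄ = (0.213 + 0.147 + 0.155 + 0.157 + 0.171 + 0.112 + 0.236) / 7 = 1.1910 / 7 = 0.1701
LCL = X̄̄ − A₂·R̄ = 48.7779 − 0.729 × 0.1701 = 48.6538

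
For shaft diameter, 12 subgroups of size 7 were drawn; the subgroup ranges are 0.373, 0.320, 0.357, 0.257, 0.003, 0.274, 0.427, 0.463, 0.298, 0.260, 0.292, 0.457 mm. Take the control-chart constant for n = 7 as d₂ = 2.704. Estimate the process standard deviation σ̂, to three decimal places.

R̄ = (0.373 + 0.320 + 0.357 + 0.257 + 0.003 + 0.274 + 0.427 + 0.463 + 0.298 + 0.260 + 0.292 + 0.457) / 12 = 0.3151
σ̂ = R̄ / d₂ = 0.3151 / 2.704 = 0.1165

0.117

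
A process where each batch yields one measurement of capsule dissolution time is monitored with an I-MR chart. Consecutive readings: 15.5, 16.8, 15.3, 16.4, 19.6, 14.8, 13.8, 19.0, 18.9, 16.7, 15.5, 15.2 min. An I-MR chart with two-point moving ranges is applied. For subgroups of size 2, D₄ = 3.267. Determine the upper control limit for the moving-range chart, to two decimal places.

Moving ranges: 1.3, 1.5, 1.1, 3.2, 4.8, 1.0, 5.2, 0.1, 2.2, 1.2, 0.3; M̄R̄ = 21.9000 / 11 = 1.9909
UCL_MR = D₄·M̄R̄ = 3.267 × 1.9909 = 6.5043

6.50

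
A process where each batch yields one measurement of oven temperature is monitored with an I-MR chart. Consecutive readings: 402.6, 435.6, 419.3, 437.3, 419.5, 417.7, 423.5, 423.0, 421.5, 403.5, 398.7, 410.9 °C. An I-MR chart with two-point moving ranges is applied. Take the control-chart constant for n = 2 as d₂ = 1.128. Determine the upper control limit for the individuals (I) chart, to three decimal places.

X̄ = (402.6 + 435.6 + 419.3 + 437.3 + 419.5 + 417.7 + 423.5 + 423.0 + 421.5 + 403.5 + 398.7 + 410.9) / 12 = 417.7583
Moving ranges: 33.0, 16.3, 18.0, 17.8, 1.8, 5.8, 0.5, 1.5, 18.0, 4.8, 12.2; M̄R̄ = 129.7000 / 11 = 11.7909
UCL = X̄ + 3·M̄R̄/d₂ = 417.7583 + 3 × 11.7909 / 1.128 = 449.1171

449.117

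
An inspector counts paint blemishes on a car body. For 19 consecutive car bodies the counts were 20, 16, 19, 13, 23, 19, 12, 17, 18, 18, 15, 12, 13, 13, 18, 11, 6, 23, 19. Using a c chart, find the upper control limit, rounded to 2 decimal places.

c̄ = (20 + 16 + 19 + 13 + 23 + 19 + 12 + 17 + 18 + 18 + 15 + 12 + 13 + 13 + 18 + 11 + 6 + 23 + 19) / 19 = 305 / 19 = 16.0526
UCL = c̄ + 3√c̄ = 16.0526 + 3 × √16.0526 = 16.0526 + 3 × 4.0066 = 28.0724

28.07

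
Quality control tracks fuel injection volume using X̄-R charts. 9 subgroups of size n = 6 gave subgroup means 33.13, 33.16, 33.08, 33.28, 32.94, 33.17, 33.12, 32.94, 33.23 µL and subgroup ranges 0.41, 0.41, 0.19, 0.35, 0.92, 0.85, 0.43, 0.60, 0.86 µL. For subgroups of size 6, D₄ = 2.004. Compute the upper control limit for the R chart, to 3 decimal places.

1.118

R̄ = (0.41 + 0.41 + 0.19 + 0.35 + 0.92 + 0.85 + 0.43 + 0.60 + 0.86) / 9 = 5.0200 / 9 = 0.5578
UCL_R = D₄·R̄ = 2.004 × 0.5578 = 1.1178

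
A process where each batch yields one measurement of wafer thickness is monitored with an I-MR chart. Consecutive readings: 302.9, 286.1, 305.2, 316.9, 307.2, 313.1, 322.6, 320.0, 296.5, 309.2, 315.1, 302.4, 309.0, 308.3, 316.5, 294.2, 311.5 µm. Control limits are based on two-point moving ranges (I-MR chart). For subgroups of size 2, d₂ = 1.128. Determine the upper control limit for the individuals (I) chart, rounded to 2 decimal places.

338.83

X̄ = (302.9 + 286.1 + 305.2 + 316.9 + 307.2 + 313.1 + 322.6 + 320.0 + 296.5 + 309.2 + 315.1 + 302.4 + 309.0 + 308.3 + 316.5 + 294.2 + 311.5) / 17 = 308.0412
Moving ranges: 16.8, 19.1, 11.7, 9.7, 5.9, 9.5, 2.6, 23.5, 12.7, 5.9, 12.7, 6.6, 0.7, 8.2, 22.3, 17.3; M̄R̄ = 185.2000 / 16 = 11.5750
UCL = X̄ + 3·M̄R̄/d₂ = 308.0412 + 3 × 11.5750 / 1.128 = 338.8258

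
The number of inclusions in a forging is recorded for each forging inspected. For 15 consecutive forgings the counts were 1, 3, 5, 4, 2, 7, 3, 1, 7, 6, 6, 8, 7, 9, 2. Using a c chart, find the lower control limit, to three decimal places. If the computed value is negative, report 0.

c̄ = (1 + 3 + 5 + 4 + 2 + 7 + 3 + 1 + 7 + 6 + 6 + 8 + 7 + 9 + 2) / 15 = 71 / 15 = 4.7333
LCL = c̄ − 3√c̄ = 4.7333 − 3 × 2.1756 = -1.7935 → 0 (cannot be negative)

0.000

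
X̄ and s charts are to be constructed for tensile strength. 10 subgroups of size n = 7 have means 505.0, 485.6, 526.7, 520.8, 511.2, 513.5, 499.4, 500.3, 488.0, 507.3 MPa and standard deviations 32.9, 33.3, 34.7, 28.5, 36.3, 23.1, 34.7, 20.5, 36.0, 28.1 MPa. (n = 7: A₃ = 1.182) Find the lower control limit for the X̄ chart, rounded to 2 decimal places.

X̄̄ = (505.0 + 485.6 + 526.7 + 520.8 + 511.2 + 513.5 + 499.4 + 500.3 + 488.0 + 507.3) / 10 = 505.7800
s̄ = (32.9 + 33.3 + 34.7 + 28.5 + 36.3 + 23.1 + 34.7 + 20.5 + 36.0 + 28.1) / 10 = 30.8100
LCL = X̄̄ − A₃·s̄ = 505.7800 − 1.182 × 30.8100 = 469.3626

469.36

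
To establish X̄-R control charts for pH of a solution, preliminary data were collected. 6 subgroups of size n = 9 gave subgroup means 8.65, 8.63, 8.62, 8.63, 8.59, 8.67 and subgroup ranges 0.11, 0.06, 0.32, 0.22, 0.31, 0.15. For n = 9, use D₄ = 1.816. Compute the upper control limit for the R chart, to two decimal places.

R̄ = (0.11 + 0.06 + 0.32 + 0.22 + 0.31 + 0.15) / 6 = 1.1700 / 6 = 0.1950
UCL_R = D₄·R̄ = 1.816 × 0.1950 = 0.3541

0.35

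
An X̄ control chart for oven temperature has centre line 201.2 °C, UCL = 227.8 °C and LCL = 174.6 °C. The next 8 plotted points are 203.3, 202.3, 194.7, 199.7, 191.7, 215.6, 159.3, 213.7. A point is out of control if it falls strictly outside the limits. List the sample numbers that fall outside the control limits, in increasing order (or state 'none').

7

Compare each point to [174.6, 227.8]: sample 7 = 159.3 < LCL.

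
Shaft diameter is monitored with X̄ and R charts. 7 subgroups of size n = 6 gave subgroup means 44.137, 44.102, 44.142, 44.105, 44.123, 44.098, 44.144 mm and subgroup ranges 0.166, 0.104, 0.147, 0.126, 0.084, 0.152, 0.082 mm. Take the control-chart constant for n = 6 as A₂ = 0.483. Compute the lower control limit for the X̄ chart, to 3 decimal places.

44.062

X̄̄ = (44.137 + 44.102 + 44.142 + 44.105 + 44.123 + 44.098 + 44.144) / 7 = 308.8510 / 7 = 44.1216
R̄ = (0.166 + 0.104 + 0.147 + 0.126 + 0.084 + 0.152 + 0.082) / 7 = 0.8610 / 7 = 0.1230
LCL = X̄̄ − A₂·R̄ = 44.1216 − 0.483 × 0.1230 = 44.0622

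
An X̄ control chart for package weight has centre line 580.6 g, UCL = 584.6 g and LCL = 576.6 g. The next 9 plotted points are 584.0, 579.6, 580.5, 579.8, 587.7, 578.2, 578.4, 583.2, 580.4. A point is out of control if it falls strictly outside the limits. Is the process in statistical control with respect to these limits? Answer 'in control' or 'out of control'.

out of control

Compare each point to [576.6, 584.6]: sample 5 = 587.7 > UCL.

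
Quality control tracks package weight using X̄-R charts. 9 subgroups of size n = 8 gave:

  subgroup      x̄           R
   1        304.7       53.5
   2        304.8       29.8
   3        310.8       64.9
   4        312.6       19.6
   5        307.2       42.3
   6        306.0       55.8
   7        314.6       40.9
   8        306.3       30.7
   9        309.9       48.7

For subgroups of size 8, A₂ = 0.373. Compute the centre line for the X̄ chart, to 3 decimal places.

308.544

X̄̄ = (304.7 + 304.8 + 310.8 + 312.6 + 307.2 + 306.0 + 314.6 + 306.3 + 309.9) / 9 = 2776.9000 / 9 = 308.5444
CL = X̄̄ = 308.5444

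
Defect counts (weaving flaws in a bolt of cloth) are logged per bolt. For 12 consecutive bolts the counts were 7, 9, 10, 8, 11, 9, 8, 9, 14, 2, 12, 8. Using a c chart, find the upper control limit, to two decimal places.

c̄ = (7 + 9 + 10 + 8 + 11 + 9 + 8 + 9 + 14 + 2 + 12 + 8) / 12 = 107 / 12 = 8.9167
UCL = c̄ + 3√c̄ = 8.9167 + 3 × √8.9167 = 8.9167 + 3 × 2.9861 = 17.8749

17.87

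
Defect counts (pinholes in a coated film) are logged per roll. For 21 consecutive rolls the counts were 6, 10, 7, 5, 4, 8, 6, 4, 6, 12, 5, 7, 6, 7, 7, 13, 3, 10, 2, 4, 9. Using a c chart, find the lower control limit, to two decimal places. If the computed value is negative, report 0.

c̄ = (6 + 10 + 7 + 5 + 4 + 8 + 6 + 4 + 6 + 12 + 5 + 7 + 6 + 7 + 7 + 13 + 3 + 10 + 2 + 4 + 9) / 21 = 141 / 21 = 6.7143
LCL = c̄ − 3√c̄ = 6.7143 − 3 × 2.5912 = -1.0593 → 0 (cannot be negative)

0.00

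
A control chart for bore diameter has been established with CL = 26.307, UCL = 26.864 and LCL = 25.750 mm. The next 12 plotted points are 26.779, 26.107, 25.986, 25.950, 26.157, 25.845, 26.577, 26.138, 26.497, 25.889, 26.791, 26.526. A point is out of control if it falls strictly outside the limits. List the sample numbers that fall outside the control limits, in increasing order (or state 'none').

All 12 points lie within [25.750, 26.864].

none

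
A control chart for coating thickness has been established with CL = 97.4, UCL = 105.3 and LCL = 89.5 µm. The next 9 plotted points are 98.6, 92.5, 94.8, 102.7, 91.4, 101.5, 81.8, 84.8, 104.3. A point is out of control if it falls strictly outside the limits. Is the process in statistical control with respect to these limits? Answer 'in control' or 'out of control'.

out of control

Compare each point to [89.5, 105.3]: sample 7 = 81.8 < LCL; sample 8 = 84.8 < LCL.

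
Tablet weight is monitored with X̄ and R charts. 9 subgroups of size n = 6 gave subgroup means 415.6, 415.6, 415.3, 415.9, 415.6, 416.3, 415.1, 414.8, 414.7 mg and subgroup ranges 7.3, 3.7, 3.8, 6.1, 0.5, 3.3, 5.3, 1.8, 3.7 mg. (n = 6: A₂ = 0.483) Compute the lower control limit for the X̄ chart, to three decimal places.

X̄̄ = (415.6 + 415.6 + 415.3 + 415.9 + 415.6 + 416.3 + 415.1 + 414.8 + 414.7) / 9 = 3738.9000 / 9 = 415.4333
R̄ = (7.3 + 3.7 + 3.8 + 6.1 + 0.5 + 3.3 + 5.3 + 1.8 + 3.7) / 9 = 35.5000 / 9 = 3.9444
LCL = X̄̄ − A₂·R̄ = 415.4333 − 0.483 × 3.9444 = 413.5282

413.528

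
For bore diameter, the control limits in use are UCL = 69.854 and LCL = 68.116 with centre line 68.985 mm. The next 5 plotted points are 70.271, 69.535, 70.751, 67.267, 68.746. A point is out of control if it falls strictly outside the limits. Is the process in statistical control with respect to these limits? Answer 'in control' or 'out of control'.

Compare each point to [68.116, 69.854]: sample 1 = 70.271 > UCL; sample 3 = 70.751 > UCL; sample 4 = 67.267 < LCL.

out of control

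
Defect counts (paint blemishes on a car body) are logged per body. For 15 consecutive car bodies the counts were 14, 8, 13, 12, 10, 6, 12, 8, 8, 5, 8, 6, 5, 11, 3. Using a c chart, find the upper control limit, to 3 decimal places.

17.398

c̄ = (14 + 8 + 13 + 12 + 10 + 6 + 12 + 8 + 8 + 5 + 8 + 6 + 5 + 11 + 3) / 15 = 129 / 15 = 8.6000
UCL = c̄ + 3√c̄ = 8.6000 + 3 × √8.6000 = 8.6000 + 3 × 2.9326 = 17.3977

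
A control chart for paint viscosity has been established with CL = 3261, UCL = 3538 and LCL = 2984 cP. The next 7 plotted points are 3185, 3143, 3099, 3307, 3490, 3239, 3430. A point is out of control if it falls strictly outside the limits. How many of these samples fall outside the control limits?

0

All 7 points lie within [2984, 3538].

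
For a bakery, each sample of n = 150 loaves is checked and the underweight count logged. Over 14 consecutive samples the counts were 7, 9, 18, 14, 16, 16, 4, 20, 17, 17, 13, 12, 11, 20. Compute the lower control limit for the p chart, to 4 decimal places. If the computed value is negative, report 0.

0.0215

p̄ = Σdᵢ / (k·n) = 194 / (14 × 150) = 0.09238
LCL = p̄ − 3·√(p̄(1−p̄)/n) = 0.09238 − 3 × 0.02364 = 0.02145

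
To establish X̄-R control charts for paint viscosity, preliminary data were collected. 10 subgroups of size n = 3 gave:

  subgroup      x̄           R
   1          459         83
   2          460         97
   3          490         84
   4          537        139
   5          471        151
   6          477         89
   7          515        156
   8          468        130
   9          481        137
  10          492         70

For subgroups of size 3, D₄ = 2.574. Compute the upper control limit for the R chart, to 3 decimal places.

292.406

R̄ = (83 + 97 + 84 + 139 + 151 + 89 + 156 + 130 + 137 + 70) / 10 = 1136.0000 / 10 = 113.6000
UCL_R = D₄·R̄ = 2.574 × 113.6000 = 292.4064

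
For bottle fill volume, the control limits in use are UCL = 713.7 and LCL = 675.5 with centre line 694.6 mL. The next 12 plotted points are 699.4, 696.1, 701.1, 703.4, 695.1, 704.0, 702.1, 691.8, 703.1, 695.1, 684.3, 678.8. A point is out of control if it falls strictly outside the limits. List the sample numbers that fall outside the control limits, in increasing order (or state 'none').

none

All 12 points lie within [675.5, 713.7].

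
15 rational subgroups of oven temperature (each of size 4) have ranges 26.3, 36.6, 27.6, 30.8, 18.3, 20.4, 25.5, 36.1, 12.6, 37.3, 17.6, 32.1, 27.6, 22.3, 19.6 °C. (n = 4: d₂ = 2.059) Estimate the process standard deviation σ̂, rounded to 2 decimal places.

12.65

R̄ = (26.3 + 36.6 + 27.6 + 30.8 + 18.3 + 20.4 + 25.5 + 36.1 + 12.6 + 37.3 + 17.6 + 32.1 + 27.6 + 22.3 + 19.6) / 15 = 26.0467
σ̂ = R̄ / d₂ = 26.0467 / 2.059 = 12.6502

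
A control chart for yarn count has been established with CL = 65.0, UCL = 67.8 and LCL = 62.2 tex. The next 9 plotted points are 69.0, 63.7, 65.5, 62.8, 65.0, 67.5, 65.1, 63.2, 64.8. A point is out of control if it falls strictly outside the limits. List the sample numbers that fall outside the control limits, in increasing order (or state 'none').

Compare each point to [62.2, 67.8]: sample 1 = 69.0 > UCL.

1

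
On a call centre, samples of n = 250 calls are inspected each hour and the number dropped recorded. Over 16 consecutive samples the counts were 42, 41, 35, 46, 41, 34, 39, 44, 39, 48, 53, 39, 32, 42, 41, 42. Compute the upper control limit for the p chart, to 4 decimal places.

p̄ = Σdᵢ / (k·n) = 658 / (16 × 250) = 0.16450
UCL = p̄ + 3·√(p̄(1−p̄)/n) = 0.16450 + 3 × √(0.16450×0.83550/250) = 0.16450 + 3 × 0.02345 = 0.23484

0.2348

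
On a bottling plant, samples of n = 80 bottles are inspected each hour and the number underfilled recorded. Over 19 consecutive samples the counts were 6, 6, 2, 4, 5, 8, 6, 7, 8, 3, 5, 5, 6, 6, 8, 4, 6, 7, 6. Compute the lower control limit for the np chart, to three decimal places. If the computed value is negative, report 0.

0.000

p̄ = Σdᵢ / (k·n) = 108 / (19 × 80) = 0.07105
LCL = np̄ − 3·√(np̄(1−p̄)) = 5.6842 − 3 × 2.2979 = -1.2095 → 0 (negative, so LCL = 0)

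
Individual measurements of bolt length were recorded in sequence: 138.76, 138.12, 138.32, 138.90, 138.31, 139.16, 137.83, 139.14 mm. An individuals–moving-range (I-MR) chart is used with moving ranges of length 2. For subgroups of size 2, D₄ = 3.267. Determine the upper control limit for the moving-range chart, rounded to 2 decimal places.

Moving ranges: 0.64, 0.20, 0.58, 0.59, 0.85, 1.33, 1.31; M̄R̄ = 5.5000 / 7 = 0.7857
UCL_MR = D₄·M̄R̄ = 3.267 × 0.7857 = 2.5669

2.57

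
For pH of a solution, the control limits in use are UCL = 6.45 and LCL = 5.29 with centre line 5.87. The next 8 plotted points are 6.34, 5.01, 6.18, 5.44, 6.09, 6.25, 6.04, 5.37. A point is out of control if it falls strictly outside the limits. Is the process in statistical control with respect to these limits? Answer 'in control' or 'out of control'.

Compare each point to [5.29, 6.45]: sample 2 = 5.01 < LCL.

out of control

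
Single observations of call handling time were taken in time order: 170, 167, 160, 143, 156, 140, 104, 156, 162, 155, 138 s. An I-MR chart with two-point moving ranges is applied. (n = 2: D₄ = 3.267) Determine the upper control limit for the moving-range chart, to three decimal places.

56.846

Moving ranges: 3, 7, 17, 13, 16, 36, 52, 6, 7, 17; M̄R̄ = 174.0000 / 10 = 17.4000
UCL_MR = D₄·M̄R̄ = 3.267 × 17.4000 = 56.8458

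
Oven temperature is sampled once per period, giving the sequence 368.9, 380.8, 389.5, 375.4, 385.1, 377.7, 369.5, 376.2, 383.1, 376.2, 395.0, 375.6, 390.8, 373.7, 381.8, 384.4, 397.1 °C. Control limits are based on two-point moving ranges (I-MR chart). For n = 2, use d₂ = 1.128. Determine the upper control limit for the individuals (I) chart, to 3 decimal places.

X̄ = (368.9 + 380.8 + 389.5 + 375.4 + 385.1 + 377.7 + 369.5 + 376.2 + 383.1 + 376.2 + 395.0 + 375.6 + 390.8 + 373.7 + 381.8 + 384.4 + 397.1) / 17 = 381.2235
Moving ranges: 11.9, 8.7, 14.1, 9.7, 7.4, 8.2, 6.7, 6.9, 6.9, 18.8, 19.4, 15.2, 17.1, 8.1, 2.6, 12.7; M̄R̄ = 174.4000 / 16 = 10.9000
UCL = X̄ + 3·M̄R̄/d₂ = 381.2235 + 3 × 10.9000 / 1.128 = 410.2129

410.213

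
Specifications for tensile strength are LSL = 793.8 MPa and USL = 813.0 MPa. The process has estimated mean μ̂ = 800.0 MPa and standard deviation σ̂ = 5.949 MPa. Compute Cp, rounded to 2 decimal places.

0.54

Cp = (USL − LSL) / (6σ̂) = (813.0 − 793.8) / (6 × 5.949) = 19.2000 / 35.6940 = 0.5379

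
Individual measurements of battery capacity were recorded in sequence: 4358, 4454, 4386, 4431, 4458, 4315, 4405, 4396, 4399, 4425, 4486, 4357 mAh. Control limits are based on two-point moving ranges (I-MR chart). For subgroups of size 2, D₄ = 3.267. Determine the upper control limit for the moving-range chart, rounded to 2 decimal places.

Moving ranges: 96, 68, 45, 27, 143, 90, 9, 3, 26, 61, 129; M̄R̄ = 697.0000 / 11 = 63.3636
UCL_MR = D₄·M̄R̄ = 3.267 × 63.3636 = 207.0090

207.01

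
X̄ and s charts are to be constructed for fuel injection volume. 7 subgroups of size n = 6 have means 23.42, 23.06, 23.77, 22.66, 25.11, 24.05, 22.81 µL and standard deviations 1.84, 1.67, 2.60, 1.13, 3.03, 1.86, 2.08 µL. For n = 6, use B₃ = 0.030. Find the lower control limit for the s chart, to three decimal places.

0.061

s̄ = (1.84 + 1.67 + 2.60 + 1.13 + 3.03 + 1.86 + 2.08) / 7 = 2.0300
LCL_s = B₃·s̄ = 0.030 × 2.0300 = 0.0609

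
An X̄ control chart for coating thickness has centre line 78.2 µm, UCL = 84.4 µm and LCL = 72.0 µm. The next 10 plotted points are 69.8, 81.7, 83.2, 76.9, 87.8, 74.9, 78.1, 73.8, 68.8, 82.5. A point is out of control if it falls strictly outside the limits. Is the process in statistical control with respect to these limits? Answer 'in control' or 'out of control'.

out of control

Compare each point to [72.0, 84.4]: sample 1 = 69.8 < LCL; sample 5 = 87.8 > UCL; sample 9 = 68.8 < LCL.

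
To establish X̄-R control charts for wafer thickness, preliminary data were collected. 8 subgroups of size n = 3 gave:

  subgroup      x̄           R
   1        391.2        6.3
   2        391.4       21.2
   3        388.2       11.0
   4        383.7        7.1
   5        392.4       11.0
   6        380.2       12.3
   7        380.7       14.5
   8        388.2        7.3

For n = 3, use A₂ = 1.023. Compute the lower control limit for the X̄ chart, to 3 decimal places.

X̄̄ = (391.2 + 391.4 + 388.2 + 383.7 + 392.4 + 380.2 + 380.7 + 388.2) / 8 = 3096.0000 / 8 = 387.0000
R̄ = (6.3 + 21.2 + 11.0 + 7.1 + 11.0 + 12.3 + 14.5 + 7.3) / 8 = 90.7000 / 8 = 11.3375
LCL = X̄̄ − A₂·R̄ = 387.0000 − 1.023 × 11.3375 = 375.4017

375.402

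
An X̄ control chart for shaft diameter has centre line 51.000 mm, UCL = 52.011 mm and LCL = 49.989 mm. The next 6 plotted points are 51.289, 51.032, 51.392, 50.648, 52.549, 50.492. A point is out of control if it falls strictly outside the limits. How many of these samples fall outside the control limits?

Compare each point to [49.989, 52.011]: sample 5 = 52.549 > UCL.

1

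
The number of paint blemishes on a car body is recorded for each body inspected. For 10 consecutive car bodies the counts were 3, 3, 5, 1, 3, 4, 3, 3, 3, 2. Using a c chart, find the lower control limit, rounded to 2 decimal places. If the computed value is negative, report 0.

c̄ = (3 + 3 + 5 + 1 + 3 + 4 + 3 + 3 + 3 + 2) / 10 = 30 / 10 = 3.0000
LCL = c̄ − 3√c̄ = 3.0000 − 3 × 1.7321 = -2.1962 → 0 (cannot be negative)

0.00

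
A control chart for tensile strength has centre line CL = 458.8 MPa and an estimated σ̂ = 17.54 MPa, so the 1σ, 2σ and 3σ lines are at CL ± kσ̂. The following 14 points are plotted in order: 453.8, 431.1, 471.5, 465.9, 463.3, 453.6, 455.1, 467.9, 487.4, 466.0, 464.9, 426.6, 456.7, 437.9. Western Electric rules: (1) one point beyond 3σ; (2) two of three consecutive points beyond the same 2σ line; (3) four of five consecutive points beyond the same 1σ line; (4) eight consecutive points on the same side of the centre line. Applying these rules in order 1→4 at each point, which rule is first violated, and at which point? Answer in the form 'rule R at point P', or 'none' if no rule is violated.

none

Zone of each point (C = within 1σ̂, B = 1σ̂–2σ̂, A = 2σ̂–3σ̂, * = beyond 3σ̂; sign = side of CL): 1:-C, 2:-B, 3:+C, 4:+C, 5:+C, 6:-C, 7:-C, 8:+C, 9:+B, 10:+C, 11:+C, 12:-B, 13:-C, 14:-B
No rule fires across all 14 points.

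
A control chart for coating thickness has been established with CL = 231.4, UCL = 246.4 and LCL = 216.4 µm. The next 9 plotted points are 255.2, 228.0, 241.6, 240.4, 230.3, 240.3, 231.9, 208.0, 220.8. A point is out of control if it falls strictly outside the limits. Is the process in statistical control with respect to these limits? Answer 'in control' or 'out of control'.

out of control

Compare each point to [216.4, 246.4]: sample 1 = 255.2 > UCL; sample 8 = 208.0 < LCL.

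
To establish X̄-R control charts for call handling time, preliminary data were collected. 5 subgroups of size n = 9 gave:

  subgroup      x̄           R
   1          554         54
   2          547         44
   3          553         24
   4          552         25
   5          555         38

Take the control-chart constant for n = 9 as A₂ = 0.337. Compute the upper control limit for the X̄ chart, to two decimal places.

564.67

X̄̄ = (554 + 547 + 553 + 552 + 555) / 5 = 2761.0000 / 5 = 552.2000
R̄ = (54 + 44 + 24 + 25 + 38) / 5 = 185.0000 / 5 = 37.0000
UCL = X̄̄ + A₂·R̄ = 552.2000 + 0.337 × 37.0000 = 564.6690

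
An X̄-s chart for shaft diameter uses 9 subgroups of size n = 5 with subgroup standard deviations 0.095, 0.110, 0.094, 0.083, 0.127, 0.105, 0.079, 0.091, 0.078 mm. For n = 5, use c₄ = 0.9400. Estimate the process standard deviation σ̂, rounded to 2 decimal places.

0.10

s̄ = (0.095 + 0.110 + 0.094 + 0.083 + 0.127 + 0.105 + 0.079 + 0.091 + 0.078) / 9 = 0.0958
σ̂ = s̄ / c₄ = 0.0958 / 0.9400 = 0.1019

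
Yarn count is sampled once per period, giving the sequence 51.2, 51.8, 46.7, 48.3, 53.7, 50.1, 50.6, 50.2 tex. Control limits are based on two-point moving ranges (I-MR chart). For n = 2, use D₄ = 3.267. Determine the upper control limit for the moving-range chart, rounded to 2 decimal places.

8.03

Moving ranges: 0.6, 5.1, 1.6, 5.4, 3.6, 0.5, 0.4; M̄R̄ = 17.2000 / 7 = 2.4571
UCL_MR = D₄·M̄R̄ = 3.267 × 2.4571 = 8.0275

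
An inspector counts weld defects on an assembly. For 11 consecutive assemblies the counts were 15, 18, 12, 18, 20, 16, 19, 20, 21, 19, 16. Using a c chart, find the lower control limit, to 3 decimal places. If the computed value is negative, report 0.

c̄ = (15 + 18 + 12 + 18 + 20 + 16 + 19 + 20 + 21 + 19 + 16) / 11 = 194 / 11 = 17.6364
LCL = c̄ − 3√c̄ = 17.6364 − 3 × 4.1996 = 5.0377

5.038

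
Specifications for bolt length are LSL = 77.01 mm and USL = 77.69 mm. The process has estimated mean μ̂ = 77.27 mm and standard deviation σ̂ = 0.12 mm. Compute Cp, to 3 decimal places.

Cp = (USL − LSL) / (6σ̂) = (77.69 − 77.01) / (6 × 0.12) = 0.6800 / 0.7200 = 0.9444

0.944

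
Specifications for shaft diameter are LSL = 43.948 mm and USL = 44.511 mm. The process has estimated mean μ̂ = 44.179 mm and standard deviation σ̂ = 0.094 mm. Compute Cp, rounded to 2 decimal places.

1.00

Cp = (USL − LSL) / (6σ̂) = (44.511 − 43.948) / (6 × 0.094) = 0.5630 / 0.5640 = 0.9982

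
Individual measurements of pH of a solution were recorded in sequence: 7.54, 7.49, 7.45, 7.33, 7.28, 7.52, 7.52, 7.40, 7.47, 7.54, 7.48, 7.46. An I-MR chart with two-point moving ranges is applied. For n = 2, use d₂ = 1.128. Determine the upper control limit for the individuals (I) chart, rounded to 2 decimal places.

X̄ = (7.54 + 7.49 + 7.45 + 7.33 + 7.28 + 7.52 + 7.52 + 7.40 + 7.47 + 7.54 + 7.48 + 7.46) / 12 = 7.4567
Moving ranges: 0.05, 0.04, 0.12, 0.05, 0.24, 0.00, 0.12, 0.07, 0.07, 0.06, 0.02; M̄R̄ = 0.8400 / 11 = 0.0764
UCL = X̄ + 3·M̄R̄/d₂ = 7.4567 + 3 × 0.0764 / 1.128 = 7.6598

7.66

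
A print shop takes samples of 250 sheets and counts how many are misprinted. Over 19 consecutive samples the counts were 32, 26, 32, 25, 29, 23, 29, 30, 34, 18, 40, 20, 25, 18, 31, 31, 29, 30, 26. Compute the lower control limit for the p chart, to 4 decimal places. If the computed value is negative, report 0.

0.0515

p̄ = Σdᵢ / (k·n) = 528 / (19 × 250) = 0.11116
LCL = p̄ − 3·√(p̄(1−p̄)/n) = 0.11116 − 3 × 0.01988 = 0.05152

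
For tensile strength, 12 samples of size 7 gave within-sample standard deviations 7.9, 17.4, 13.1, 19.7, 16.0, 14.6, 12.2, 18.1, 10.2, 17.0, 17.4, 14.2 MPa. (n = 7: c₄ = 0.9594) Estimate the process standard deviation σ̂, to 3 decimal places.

s̄ = (7.9 + 17.4 + 13.1 + 19.7 + 16.0 + 14.6 + 12.2 + 18.1 + 10.2 + 17.0 + 17.4 + 14.2) / 12 = 14.8167
σ̂ = s̄ / c₄ = 14.8167 / 0.9594 = 15.4437

15.444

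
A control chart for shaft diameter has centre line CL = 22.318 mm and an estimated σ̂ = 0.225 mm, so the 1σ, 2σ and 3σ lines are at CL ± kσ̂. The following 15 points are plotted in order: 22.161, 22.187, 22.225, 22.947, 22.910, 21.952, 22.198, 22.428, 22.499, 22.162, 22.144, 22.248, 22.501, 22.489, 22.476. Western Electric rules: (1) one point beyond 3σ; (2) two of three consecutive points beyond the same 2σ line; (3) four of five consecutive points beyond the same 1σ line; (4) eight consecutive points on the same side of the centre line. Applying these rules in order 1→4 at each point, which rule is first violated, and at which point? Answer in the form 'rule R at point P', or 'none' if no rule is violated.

Zone of each point (C = within 1σ̂, B = 1σ̂–2σ̂, A = 2σ̂–3σ̂, * = beyond 3σ̂; sign = side of CL): 1:-C, 2:-C, 3:-C, 4:+A, 5:+A, 6:-B, 7:-C, 8:+C, 9:+C, 10:-C, 11:-C, 12:-C, 13:+C, 14:+C, 15:+C
Rule 2 (two of three consecutive points beyond the same 2σ limit) is satisfied at point 5.

rule 2 at point 5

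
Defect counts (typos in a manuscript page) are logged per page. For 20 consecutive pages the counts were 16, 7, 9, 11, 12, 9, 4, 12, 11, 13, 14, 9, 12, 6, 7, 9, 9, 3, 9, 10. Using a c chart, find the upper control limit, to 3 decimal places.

c̄ = (16 + 7 + 9 + 11 + 12 + 9 + 4 + 12 + 11 + 13 + 14 + 9 + 12 + 6 + 7 + 9 + 9 + 3 + 9 + 10) / 20 = 192 / 20 = 9.6000
UCL = c̄ + 3√c̄ = 9.6000 + 3 × √9.6000 = 9.6000 + 3 × 3.0984 = 18.8952

18.895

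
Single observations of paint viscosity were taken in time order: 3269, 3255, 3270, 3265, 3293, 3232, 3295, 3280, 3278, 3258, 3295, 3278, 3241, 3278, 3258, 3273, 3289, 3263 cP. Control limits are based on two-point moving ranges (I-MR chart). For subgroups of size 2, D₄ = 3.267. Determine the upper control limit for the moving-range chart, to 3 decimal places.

Moving ranges: 14, 15, 5, 28, 61, 63, 15, 2, 20, 37, 17, 37, 37, 20, 15, 16, 26; M̄R̄ = 428.0000 / 17 = 25.1765
UCL_MR = D₄·M̄R̄ = 3.267 × 25.1765 = 82.2515

82.252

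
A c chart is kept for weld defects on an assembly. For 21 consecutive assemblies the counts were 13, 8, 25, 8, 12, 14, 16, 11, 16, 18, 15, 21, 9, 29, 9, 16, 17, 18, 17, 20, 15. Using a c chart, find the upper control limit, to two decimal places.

c̄ = (13 + 8 + 25 + 8 + 12 + 14 + 16 + 11 + 16 + 18 + 15 + 21 + 9 + 29 + 9 + 16 + 17 + 18 + 17 + 20 + 15) / 21 = 327 / 21 = 15.5714
UCL = c̄ + 3√c̄ = 15.5714 + 3 × √15.5714 = 15.5714 + 3 × 3.9461 = 27.4096

27.41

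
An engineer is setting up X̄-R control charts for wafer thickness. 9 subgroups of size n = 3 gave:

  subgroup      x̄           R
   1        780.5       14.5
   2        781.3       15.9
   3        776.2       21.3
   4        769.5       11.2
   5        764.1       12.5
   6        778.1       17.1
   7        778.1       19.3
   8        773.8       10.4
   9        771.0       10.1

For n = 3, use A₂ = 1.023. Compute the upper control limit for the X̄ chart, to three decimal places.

X̄̄ = (780.5 + 781.3 + 776.2 + 769.5 + 764.1 + 778.1 + 778.1 + 773.8 + 771.0) / 9 = 6972.6000 / 9 = 774.7333
R̄ = (14.5 + 15.9 + 21.3 + 11.2 + 12.5 + 17.1 + 19.3 + 10.4 + 10.1) / 9 = 132.3000 / 9 = 14.7000
UCL = X̄̄ + A₂·R̄ = 774.7333 + 1.023 × 14.7000 = 789.7714

789.771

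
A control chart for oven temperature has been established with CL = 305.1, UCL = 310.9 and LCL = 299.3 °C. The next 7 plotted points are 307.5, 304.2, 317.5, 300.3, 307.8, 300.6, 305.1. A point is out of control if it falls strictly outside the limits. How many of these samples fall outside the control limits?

Compare each point to [299.3, 310.9]: sample 3 = 317.5 > UCL.

1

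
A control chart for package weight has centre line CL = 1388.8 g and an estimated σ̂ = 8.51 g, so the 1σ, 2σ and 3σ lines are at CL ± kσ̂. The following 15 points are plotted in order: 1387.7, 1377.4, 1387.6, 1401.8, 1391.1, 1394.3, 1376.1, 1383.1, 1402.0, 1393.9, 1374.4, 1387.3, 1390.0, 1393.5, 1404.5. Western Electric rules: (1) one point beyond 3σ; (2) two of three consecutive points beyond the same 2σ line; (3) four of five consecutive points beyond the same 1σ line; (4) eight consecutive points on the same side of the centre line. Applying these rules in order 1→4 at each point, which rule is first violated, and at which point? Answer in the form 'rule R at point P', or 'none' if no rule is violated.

none

Zone of each point (C = within 1σ̂, B = 1σ̂–2σ̂, A = 2σ̂–3σ̂, * = beyond 3σ̂; sign = side of CL): 1:-C, 2:-B, 3:-C, 4:+B, 5:+C, 6:+C, 7:-B, 8:-C, 9:+B, 10:+C, 11:-B, 12:-C, 13:+C, 14:+C, 15:+B
No rule fires across all 15 points.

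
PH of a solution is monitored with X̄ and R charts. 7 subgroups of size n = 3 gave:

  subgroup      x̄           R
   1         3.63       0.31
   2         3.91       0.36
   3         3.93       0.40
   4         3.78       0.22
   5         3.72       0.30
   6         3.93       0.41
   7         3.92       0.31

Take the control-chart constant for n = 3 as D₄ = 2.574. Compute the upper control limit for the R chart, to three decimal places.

R̄ = (0.31 + 0.36 + 0.40 + 0.22 + 0.30 + 0.41 + 0.31) / 7 = 2.3100 / 7 = 0.3300
UCL_R = D₄·R̄ = 2.574 × 0.3300 = 0.8494

0.849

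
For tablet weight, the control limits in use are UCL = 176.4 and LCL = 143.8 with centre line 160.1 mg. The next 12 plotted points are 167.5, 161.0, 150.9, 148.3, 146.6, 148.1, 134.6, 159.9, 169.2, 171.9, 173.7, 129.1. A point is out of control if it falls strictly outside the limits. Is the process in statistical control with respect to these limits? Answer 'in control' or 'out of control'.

Compare each point to [143.8, 176.4]: sample 7 = 134.6 < LCL; sample 12 = 129.1 < LCL.

out of control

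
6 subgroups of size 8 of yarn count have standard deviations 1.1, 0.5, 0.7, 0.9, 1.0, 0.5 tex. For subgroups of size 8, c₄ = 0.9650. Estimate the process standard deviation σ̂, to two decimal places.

s̄ = (1.1 + 0.5 + 0.7 + 0.9 + 1.0 + 0.5) / 6 = 0.7833
σ̂ = s̄ / c₄ = 0.7833 / 0.9650 = 0.8117

0.81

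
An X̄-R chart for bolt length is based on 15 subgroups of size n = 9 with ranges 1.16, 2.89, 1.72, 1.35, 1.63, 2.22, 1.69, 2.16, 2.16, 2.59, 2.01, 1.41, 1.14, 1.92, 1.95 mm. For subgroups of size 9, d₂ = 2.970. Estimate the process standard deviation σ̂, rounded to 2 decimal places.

0.63

R̄ = (1.16 + 2.89 + 1.72 + 1.35 + 1.63 + 2.22 + 1.69 + 2.16 + 2.16 + 2.59 + 2.01 + 1.41 + 1.14 + 1.92 + 1.95) / 15 = 1.8667
σ̂ = R̄ / d₂ = 1.8667 / 2.970 = 0.6285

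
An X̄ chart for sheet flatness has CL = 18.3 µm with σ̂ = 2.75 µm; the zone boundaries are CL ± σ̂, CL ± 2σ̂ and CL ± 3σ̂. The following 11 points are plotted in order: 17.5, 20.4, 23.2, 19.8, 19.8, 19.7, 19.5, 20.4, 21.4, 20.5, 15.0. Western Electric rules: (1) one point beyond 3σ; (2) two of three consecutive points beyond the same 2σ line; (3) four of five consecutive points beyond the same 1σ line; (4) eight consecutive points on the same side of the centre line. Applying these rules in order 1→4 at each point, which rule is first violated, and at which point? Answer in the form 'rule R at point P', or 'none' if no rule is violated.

rule 4 at point 9

Zone of each point (C = within 1σ̂, B = 1σ̂–2σ̂, A = 2σ̂–3σ̂, * = beyond 3σ̂; sign = side of CL): 1:-C, 2:+C, 3:+B, 4:+C, 5:+C, 6:+C, 7:+C, 8:+C, 9:+B, 10:+C, 11:-B
Rule 4 (eight consecutive points on the same side of the centre line) is satisfied at point 9.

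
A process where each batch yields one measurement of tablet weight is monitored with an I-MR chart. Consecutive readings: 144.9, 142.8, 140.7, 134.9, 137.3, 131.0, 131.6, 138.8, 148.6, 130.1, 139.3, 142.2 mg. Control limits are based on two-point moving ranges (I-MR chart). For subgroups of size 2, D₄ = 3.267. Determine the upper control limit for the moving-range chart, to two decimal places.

19.87

Moving ranges: 2.1, 2.1, 5.8, 2.4, 6.3, 0.6, 7.2, 9.8, 18.5, 9.2, 2.9; M̄R̄ = 66.9000 / 11 = 6.0818
UCL_MR = D₄·M̄R̄ = 3.267 × 6.0818 = 19.8693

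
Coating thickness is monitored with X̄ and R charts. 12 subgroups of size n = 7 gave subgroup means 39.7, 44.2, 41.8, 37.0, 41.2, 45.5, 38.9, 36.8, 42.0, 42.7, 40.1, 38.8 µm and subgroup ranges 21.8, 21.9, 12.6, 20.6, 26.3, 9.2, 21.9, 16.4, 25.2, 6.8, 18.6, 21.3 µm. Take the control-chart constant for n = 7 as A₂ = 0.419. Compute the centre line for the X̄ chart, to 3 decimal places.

X̄̄ = (39.7 + 44.2 + 41.8 + 37.0 + 41.2 + 45.5 + 38.9 + 36.8 + 42.0 + 42.7 + 40.1 + 38.8) / 12 = 488.7000 / 12 = 40.7250
CL = X̄̄ = 40.7250

40.725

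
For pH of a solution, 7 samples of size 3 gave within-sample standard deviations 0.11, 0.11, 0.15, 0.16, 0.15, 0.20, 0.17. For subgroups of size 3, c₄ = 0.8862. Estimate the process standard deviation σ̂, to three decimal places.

0.169

s̄ = (0.11 + 0.11 + 0.15 + 0.16 + 0.15 + 0.20 + 0.17) / 7 = 0.1500
σ̂ = s̄ / c₄ = 0.1500 / 0.8862 = 0.1693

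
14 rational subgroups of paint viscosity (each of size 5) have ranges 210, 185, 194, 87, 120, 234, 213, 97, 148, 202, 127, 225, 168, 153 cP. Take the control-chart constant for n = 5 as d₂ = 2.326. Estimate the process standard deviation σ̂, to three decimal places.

R̄ = (210 + 185 + 194 + 87 + 120 + 234 + 213 + 97 + 148 + 202 + 127 + 225 + 168 + 153) / 14 = 168.7857
σ̂ = R̄ / d₂ = 168.7857 / 2.326 = 72.5648

72.565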